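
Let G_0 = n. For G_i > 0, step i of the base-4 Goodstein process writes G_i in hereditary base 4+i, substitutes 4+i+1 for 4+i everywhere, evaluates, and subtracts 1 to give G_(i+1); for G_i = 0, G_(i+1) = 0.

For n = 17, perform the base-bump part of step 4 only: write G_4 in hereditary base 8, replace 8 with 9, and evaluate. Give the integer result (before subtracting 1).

17 —HB4→ 4^2 + 1 —bump→ 5^2 + 1 = 26 —(−1)→ 25
25 —HB5→ 5^2 —bump→ 6^2 = 36 —(−1)→ 35
35 —HB6→ 5·6 + 5 —bump→ 5·7 + 5 = 40 —(−1)→ 39
39 —HB7→ 5·7 + 4 —bump→ 5·8 + 4 = 44 —(−1)→ 43
43 —HB8→ 5·8 + 3 —bump→ 5·9 + 3 = 48 —(−1)→ 47

48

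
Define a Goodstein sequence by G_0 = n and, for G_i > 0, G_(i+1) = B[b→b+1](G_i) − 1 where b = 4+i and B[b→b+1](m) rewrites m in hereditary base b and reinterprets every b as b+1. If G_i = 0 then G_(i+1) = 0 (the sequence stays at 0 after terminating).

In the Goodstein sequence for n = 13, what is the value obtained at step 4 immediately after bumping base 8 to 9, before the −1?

21

[0] 13 ≡ 3·4 + 1 (base 4). Lift 5: 16. −1: 15.
[1] 15 ≡ 3·5 (base 5). Lift 6: 18. −1: 17.
[2] 17 ≡ 2·6 + 5 (base 6). Lift 7: 19. −1: 18.
[3] 18 ≡ 2·7 + 4 (base 7). Lift 8: 20. −1: 19.
[4] 19 ≡ 2·8 + 3 (base 8). Lift 9: 21. −1: 20.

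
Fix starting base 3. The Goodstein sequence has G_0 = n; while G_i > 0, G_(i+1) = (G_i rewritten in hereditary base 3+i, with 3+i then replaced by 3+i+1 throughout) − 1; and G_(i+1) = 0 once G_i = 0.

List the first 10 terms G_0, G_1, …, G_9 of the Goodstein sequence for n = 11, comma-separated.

11, 17, 25, 35, 39, 43, 47, 51, 55, 59

G_0 = 11. HB_3(11) = 3^2 + 2. Bump = 18. G_1 = 17.
G_1 = 17. HB_4(17) = 4^2 + 1. Bump = 26. G_2 = 25.
G_2 = 25. HB_5(25) = 5^2. Bump = 36. G_3 = 35.
G_3 = 35. HB_6(35) = 5·6 + 5. Bump = 40. G_4 = 39.
G_4 = 39. HB_7(39) = 5·7 + 4. Bump = 44. G_5 = 43.
G_5 = 43. HB_8(43) = 5·8 + 3. Bump = 48. G_6 = 47.
G_6 = 47. HB_9(47) = 5·9 + 2. Bump = 52. G_7 = 51.
G_7 = 51. HB_10(51) = 5·10 + 1. Bump = 56. G_8 = 55.
G_8 = 55. HB_11(55) = 5·11. Bump = 60. G_9 = 59.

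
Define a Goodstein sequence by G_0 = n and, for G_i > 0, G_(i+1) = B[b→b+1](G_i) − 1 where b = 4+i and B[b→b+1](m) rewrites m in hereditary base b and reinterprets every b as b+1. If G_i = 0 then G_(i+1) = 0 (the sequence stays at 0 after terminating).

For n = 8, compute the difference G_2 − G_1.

0

base 4: 8 = 2·4; at 5: 2·5 = 10; next = 9
base 5: 9 = 5 + 4; at 6: 6 + 4 = 10; next = 9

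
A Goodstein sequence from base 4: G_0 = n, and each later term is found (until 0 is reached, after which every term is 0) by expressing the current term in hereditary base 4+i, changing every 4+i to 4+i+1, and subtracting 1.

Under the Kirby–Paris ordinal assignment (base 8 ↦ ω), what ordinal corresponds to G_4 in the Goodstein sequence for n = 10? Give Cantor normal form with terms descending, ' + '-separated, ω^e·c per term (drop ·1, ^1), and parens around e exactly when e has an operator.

ω + 5

i=0: 10 = 2·4 + 2 (b=4); 4→5: 2·5 + 2 = 12; 12−1 = 11
i=1: 11 = 2·5 + 1 (b=5); 5→6: 2·6 + 1 = 13; 13−1 = 12
i=2: 12 = 2·6 (b=6); 6→7: 2·7 = 14; 14−1 = 13
i=3: 13 = 7 + 6 (b=7); 7→8: 8 + 6 = 14; 14−1 = 13
i=4: 13 = 8 + 5 (b=8); 8→9: 9 + 5 = 14; 14−1 = 13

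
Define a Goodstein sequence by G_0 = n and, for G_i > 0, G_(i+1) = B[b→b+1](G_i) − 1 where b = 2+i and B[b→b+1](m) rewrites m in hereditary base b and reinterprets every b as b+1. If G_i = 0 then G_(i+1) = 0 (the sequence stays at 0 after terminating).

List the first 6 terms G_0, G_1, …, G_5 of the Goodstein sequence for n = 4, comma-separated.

4, 26, 41, 60, 83, 109

G_0 = 4. HB_2(4) = 2^2. Bump = 27. G_1 = 26.
G_1 = 26. HB_3(26) = 2·3^2 + 2·3 + 2. Bump = 42. G_2 = 41.
G_2 = 41. HB_4(41) = 2·4^2 + 2·4 + 1. Bump = 61. G_3 = 60.
G_3 = 60. HB_5(60) = 2·5^2 + 2·5. Bump = 84. G_4 = 83.
G_4 = 83. HB_6(83) = 2·6^2 + 6 + 5. Bump = 110. G_5 = 109.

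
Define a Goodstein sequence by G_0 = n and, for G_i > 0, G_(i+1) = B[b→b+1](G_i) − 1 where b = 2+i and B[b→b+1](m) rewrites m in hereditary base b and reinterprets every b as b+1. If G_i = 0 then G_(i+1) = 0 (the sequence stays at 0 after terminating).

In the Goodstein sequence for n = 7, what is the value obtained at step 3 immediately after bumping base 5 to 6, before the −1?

46658

base 2: 7 = 2^2 + 2 + 1; at 3: 3^3 + 3 + 1 = 31; next = 30
base 3: 30 = 3^3 + 3; at 4: 4^4 + 4 = 260; next = 259
base 4: 259 = 4^4 + 3; at 5: 5^5 + 3 = 3128; next = 3127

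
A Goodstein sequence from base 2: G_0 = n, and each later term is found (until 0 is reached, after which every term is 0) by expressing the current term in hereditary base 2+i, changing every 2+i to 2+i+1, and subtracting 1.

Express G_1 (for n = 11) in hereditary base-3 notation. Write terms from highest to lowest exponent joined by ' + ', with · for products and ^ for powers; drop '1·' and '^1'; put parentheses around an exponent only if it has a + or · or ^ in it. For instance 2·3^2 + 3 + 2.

[0] 11 ≡ 2^(2 + 1) + 2 + 1 (base 2). Lift 3: 85. −1: 84.
[1] 84 ≡ 3^(3 + 1) + 3 (base 3). Lift 4: 1028. −1: 1027.

3^(3 + 1) + 3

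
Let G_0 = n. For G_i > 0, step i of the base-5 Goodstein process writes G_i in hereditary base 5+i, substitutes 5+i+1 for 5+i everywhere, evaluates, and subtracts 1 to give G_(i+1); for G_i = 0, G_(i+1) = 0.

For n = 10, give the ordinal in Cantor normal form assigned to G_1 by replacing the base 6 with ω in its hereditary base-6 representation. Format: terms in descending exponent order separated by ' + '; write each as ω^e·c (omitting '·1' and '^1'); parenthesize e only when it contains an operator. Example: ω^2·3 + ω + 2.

i=0: 10 = 2·5 (b=5); 5→6: 2·6 = 12; 12−1 = 11
i=1: 11 = 6 + 5 (b=6); 6→7: 7 + 5 = 12; 12−1 = 11

ω + 5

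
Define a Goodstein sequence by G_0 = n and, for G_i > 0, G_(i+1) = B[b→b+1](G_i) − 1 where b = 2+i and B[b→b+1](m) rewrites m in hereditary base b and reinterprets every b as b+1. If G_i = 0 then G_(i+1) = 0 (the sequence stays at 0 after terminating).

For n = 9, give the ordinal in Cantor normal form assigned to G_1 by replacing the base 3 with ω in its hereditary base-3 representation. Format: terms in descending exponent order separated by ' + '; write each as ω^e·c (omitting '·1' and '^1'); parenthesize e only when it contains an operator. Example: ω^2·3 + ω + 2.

ω^(ω + 1)

G_0=9  [base 2] 2^(2 + 1) + 1  →[2↦3]→  3^(3 + 1) + 1 = 82  −1 ⇒ G_1=81
G_1=81  [base 3] 3^(3 + 1)  →[3↦4]→  4^(4 + 1) = 1024  −1 ⇒ G_2=1023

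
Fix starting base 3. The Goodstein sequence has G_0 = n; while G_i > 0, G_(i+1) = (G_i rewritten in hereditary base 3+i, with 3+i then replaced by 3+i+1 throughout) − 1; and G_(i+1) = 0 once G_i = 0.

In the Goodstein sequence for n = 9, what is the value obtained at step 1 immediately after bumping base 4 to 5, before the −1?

[0] 9 ≡ 3^2 (base 3). Lift 4: 16. −1: 15.
[1] 15 ≡ 3·4 + 3 (base 4). Lift 5: 18. −1: 17.

18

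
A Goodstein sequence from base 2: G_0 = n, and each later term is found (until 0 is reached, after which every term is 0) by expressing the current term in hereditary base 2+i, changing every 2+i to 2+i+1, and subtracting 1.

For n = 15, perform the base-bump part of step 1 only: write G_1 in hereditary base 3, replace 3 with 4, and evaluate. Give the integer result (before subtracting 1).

[0] 15 ≡ 2^(2 + 1) + 2^2 + 2 + 1 (base 2). Lift 3: 112. −1: 111.
[1] 111 ≡ 3^(3 + 1) + 3^3 + 3 (base 3). Lift 4: 1284. −1: 1283.

1284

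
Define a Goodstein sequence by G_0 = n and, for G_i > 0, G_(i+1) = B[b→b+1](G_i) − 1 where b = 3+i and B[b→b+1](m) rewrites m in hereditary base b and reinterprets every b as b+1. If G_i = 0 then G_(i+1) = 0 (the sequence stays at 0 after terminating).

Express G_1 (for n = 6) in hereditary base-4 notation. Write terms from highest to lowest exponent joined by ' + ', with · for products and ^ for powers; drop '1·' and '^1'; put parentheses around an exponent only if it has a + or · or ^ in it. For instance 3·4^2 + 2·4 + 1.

4 + 3

base 3: 6 = 2·3; at 4: 2·4 = 8; next = 7
base 4: 7 = 4 + 3; at 5: 5 + 3 = 8; next = 7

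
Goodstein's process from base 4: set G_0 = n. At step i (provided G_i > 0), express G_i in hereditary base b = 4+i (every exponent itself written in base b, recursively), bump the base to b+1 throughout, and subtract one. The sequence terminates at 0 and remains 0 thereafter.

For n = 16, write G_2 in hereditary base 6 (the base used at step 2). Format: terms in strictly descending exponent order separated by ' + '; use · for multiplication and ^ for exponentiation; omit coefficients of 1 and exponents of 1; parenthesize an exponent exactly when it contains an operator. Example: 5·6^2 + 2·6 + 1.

G_0=16  [base 4] 4^2  →[4↦5]→  5^2 = 25  −1 ⇒ G_1=24
G_1=24  [base 5] 4·5 + 4  →[5↦6]→  4·6 + 4 = 28  −1 ⇒ G_2=27
G_2=27  [base 6] 4·6 + 3  →[6↦7]→  4·7 + 3 = 31  −1 ⇒ G_3=30

4·6 + 3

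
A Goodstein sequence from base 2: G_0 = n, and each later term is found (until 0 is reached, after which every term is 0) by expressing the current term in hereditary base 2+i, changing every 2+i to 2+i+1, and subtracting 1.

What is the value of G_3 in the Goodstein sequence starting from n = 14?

18750

base 2: 14 = 2^(2 + 1) + 2^2 + 2; at 3: 3^(3 + 1) + 3^3 + 3 = 111; next = 110
base 3: 110 = 3^(3 + 1) + 3^3 + 2; at 4: 4^(4 + 1) + 4^4 + 2 = 1282; next = 1281
base 4: 1281 = 4^(4 + 1) + 4^4 + 1; at 5: 5^(5 + 1) + 5^5 + 1 = 18751; next = 18750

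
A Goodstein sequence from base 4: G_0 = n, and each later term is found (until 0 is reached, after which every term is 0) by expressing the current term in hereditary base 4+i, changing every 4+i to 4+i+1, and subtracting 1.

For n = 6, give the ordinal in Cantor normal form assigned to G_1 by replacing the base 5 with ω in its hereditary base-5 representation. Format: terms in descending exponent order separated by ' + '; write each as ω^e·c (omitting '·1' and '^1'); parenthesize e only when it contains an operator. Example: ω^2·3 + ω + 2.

base 4: 6 = 4 + 2; at 5: 5 + 2 = 7; next = 6
base 5: 6 = 5 + 1; at 6: 6 + 1 = 7; next = 6

ω + 1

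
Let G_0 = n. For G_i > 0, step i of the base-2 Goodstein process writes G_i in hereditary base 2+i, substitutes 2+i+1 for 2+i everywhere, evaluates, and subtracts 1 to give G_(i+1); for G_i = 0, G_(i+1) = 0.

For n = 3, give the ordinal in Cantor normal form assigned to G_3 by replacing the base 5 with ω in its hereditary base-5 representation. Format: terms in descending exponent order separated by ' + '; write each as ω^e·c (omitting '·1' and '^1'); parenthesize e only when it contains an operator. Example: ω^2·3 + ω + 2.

2

base 2: 3 = 2 + 1; at 3: 3 + 1 = 4; next = 3
base 3: 3 = 3; at 4: 4 = 4; next = 3
base 4: 3 = 3; at 5: 3 = 3; next = 2
base 5: 2 = 2; at 6: 2 = 2; next = 1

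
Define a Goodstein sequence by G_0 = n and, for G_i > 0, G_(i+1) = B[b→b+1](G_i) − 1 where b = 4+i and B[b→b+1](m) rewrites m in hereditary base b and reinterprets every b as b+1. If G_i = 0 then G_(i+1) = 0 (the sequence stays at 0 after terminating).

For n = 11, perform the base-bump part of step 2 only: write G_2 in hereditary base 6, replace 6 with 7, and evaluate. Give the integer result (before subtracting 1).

base 4: 11 = 2·4 + 3; at 5: 2·5 + 3 = 13; next = 12
base 5: 12 = 2·5 + 2; at 6: 2·6 + 2 = 14; next = 13
base 6: 13 = 2·6 + 1; at 7: 2·7 + 1 = 15; next = 14

15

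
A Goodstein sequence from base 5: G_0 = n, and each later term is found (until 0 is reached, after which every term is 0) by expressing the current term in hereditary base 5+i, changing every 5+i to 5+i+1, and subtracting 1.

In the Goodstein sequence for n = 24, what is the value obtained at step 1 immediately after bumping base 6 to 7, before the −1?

[0] 24 ≡ 4·5 + 4 (base 5). Lift 6: 28. −1: 27.
[1] 27 ≡ 4·6 + 3 (base 6). Lift 7: 31. −1: 30.

31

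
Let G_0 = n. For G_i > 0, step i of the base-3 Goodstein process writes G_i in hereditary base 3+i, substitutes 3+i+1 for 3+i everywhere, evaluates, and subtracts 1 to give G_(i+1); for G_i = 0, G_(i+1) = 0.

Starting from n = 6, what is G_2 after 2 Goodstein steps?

[0] 6 ≡ 2·3 (base 3). Lift 4: 8. −1: 7.
[1] 7 ≡ 4 + 3 (base 4). Lift 5: 8. −1: 7.
[2] 7 ≡ 5 + 2 (base 5). Lift 6: 8. −1: 7.

7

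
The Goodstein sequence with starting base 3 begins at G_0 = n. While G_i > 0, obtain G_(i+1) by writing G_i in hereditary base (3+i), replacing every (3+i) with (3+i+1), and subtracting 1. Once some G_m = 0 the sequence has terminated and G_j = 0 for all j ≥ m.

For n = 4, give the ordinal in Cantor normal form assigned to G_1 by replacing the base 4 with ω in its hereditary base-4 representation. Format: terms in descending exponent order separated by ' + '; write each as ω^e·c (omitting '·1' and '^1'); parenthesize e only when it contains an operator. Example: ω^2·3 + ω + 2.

ω

step 0: 4 = 3 + 1; sub 4 for 3: 4 + 1; = 5; G_1 = 5−1 = 4
step 1: 4 = 4; sub 5 for 4: 5; = 5; G_2 = 5−1 = 4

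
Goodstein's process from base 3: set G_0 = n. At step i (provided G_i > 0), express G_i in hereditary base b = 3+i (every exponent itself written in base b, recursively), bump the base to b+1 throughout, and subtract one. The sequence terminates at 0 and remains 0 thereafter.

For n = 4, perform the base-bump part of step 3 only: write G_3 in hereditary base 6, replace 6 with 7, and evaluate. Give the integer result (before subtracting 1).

3

step 0: 4 = 3 + 1; sub 4 for 3: 4 + 1; = 5; G_1 = 5−1 = 4
step 1: 4 = 4; sub 5 for 4: 5; = 5; G_2 = 5−1 = 4
step 2: 4 = 4; sub 6 for 5: 4; = 4; G_3 = 4−1 = 3
step 3: 3 = 3; sub 7 for 6: 3; = 3; G_4 = 3−1 = 2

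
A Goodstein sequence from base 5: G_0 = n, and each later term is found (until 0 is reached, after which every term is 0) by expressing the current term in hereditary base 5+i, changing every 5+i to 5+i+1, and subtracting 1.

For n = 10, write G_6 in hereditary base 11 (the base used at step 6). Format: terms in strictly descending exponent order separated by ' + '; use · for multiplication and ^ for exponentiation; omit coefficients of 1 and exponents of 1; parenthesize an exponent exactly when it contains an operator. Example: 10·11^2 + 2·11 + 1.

11

G_0 = 10. HB_5(10) = 2·5. Bump = 12. G_1 = 11.
G_1 = 11. HB_6(11) = 6 + 5. Bump = 12. G_2 = 11.
G_2 = 11. HB_7(11) = 7 + 4. Bump = 12. G_3 = 11.
G_3 = 11. HB_8(11) = 8 + 3. Bump = 12. G_4 = 11.
G_4 = 11. HB_9(11) = 9 + 2. Bump = 12. G_5 = 11.
G_5 = 11. HB_10(11) = 10 + 1. Bump = 12. G_6 = 11.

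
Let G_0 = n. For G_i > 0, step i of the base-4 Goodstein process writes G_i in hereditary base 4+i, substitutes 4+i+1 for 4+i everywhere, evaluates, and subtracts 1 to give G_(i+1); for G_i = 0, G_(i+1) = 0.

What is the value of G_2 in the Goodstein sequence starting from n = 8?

9

base 4: 8 = 2·4; at 5: 2·5 = 10; next = 9
base 5: 9 = 5 + 4; at 6: 6 + 4 = 10; next = 9
base 6: 9 = 6 + 3; at 7: 7 + 3 = 10; next = 9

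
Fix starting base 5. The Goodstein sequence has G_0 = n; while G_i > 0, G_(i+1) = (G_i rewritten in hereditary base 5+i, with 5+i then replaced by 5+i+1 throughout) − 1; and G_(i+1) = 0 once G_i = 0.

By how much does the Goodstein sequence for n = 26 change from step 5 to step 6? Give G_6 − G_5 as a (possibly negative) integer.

G_0 = 26. HB_5(26) = 5^2 + 1. Bump = 37. G_1 = 36.
G_1 = 36. HB_6(36) = 6^2. Bump = 49. G_2 = 48.
G_2 = 48. HB_7(48) = 6·7 + 6. Bump = 54. G_3 = 53.
G_3 = 53. HB_8(53) = 6·8 + 5. Bump = 59. G_4 = 58.
G_4 = 58. HB_9(58) = 6·9 + 4. Bump = 64. G_5 = 63.
G_5 = 63. HB_10(63) = 6·10 + 3. Bump = 69. G_6 = 68.

5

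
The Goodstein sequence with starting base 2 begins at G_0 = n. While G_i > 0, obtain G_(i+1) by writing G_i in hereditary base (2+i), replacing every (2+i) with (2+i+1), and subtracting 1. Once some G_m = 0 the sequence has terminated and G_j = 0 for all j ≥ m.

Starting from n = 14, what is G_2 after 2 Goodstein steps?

step 0: 14 = 2^(2 + 1) + 2^2 + 2; sub 3 for 2: 3^(3 + 1) + 3^3 + 3; = 111; G_1 = 111−1 = 110
step 1: 110 = 3^(3 + 1) + 3^3 + 2; sub 4 for 3: 4^(4 + 1) + 4^4 + 2; = 1282; G_2 = 1282−1 = 1281
step 2: 1281 = 4^(4 + 1) + 4^4 + 1; sub 5 for 4: 5^(5 + 1) + 5^5 + 1; = 18751; G_3 = 18751−1 = 18750

1281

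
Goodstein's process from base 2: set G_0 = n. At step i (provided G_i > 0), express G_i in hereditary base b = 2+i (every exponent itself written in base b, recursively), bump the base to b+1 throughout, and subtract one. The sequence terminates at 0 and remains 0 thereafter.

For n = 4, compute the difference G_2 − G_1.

15

4 —HB2→ 2^2 —bump→ 3^3 = 27 —(−1)→ 26
26 —HB3→ 2·3^2 + 2·3 + 2 —bump→ 2·4^2 + 2·4 + 2 = 42 —(−1)→ 41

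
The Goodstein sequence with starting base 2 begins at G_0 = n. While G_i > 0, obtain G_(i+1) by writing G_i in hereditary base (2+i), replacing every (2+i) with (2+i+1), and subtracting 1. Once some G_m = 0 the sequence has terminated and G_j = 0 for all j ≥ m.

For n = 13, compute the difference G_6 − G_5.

128453481

[0] 13 ≡ 2^(2 + 1) + 2^2 + 1 (base 2). Lift 3: 109. −1: 108.
[1] 108 ≡ 3^(3 + 1) + 3^3 (base 3). Lift 4: 1280. −1: 1279.
[2] 1279 ≡ 4^(4 + 1) + 3·4^3 + 3·4^2 + 3·4 + 3 (base 4). Lift 5: 16093. −1: 16092.
[3] 16092 ≡ 5^(5 + 1) + 3·5^3 + 3·5^2 + 3·5 + 2 (base 5). Lift 6: 280712. −1: 280711.
[4] 280711 ≡ 6^(6 + 1) + 3·6^3 + 3·6^2 + 3·6 + 1 (base 6). Lift 7: 5765999. −1: 5765998.
[5] 5765998 ≡ 7^(7 + 1) + 3·7^3 + 3·7^2 + 3·7 (base 7). Lift 8: 134219480. −1: 134219479.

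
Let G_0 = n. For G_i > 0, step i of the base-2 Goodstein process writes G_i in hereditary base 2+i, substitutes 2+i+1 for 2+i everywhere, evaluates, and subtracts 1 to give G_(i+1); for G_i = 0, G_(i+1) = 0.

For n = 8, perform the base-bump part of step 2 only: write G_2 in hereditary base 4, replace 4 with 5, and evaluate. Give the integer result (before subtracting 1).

G_0=8  [base 2] 2^(2 + 1)  →[2↦3]→  3^(3 + 1) = 81  −1 ⇒ G_1=80
G_1=80  [base 3] 2·3^3 + 2·3^2 + 2·3 + 2  →[3↦4]→  2·4^4 + 2·4^2 + 2·4 + 2 = 554  −1 ⇒ G_2=553

6311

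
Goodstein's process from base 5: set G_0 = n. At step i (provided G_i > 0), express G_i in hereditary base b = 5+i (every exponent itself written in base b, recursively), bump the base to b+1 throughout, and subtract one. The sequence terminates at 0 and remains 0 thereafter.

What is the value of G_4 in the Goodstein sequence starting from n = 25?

base 5: 25 = 5^2; at 6: 6^2 = 36; next = 35
base 6: 35 = 5·6 + 5; at 7: 5·7 + 5 = 40; next = 39
base 7: 39 = 5·7 + 4; at 8: 5·8 + 4 = 44; next = 43
base 8: 43 = 5·8 + 3; at 9: 5·9 + 3 = 48; next = 47
base 9: 47 = 5·9 + 2; at 10: 5·10 + 2 = 52; next = 51

47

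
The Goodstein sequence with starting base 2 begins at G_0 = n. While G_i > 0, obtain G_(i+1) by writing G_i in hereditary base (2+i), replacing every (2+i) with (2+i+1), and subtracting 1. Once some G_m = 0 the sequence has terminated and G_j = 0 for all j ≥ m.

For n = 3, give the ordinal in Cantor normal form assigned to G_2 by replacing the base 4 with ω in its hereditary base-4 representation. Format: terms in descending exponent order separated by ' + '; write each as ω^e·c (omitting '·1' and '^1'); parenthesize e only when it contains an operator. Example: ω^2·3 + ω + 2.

G_0 = 3. HB_2(3) = 2 + 1. Bump = 4. G_1 = 3.
G_1 = 3. HB_3(3) = 3. Bump = 4. G_2 = 3.
G_2 = 3. HB_4(3) = 3. Bump = 3. G_3 = 2.

3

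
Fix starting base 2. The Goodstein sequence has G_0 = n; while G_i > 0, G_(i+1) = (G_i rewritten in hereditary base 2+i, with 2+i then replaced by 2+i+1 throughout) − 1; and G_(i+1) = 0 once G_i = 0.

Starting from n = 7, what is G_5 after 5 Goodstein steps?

823543

base 2: 7 = 2^2 + 2 + 1; at 3: 3^3 + 3 + 1 = 31; next = 30
base 3: 30 = 3^3 + 3; at 4: 4^4 + 4 = 260; next = 259
base 4: 259 = 4^4 + 3; at 5: 5^5 + 3 = 3128; next = 3127
base 5: 3127 = 5^5 + 2; at 6: 6^6 + 2 = 46658; next = 46657
base 6: 46657 = 6^6 + 1; at 7: 7^7 + 1 = 823544; next = 823543
base 7: 823543 = 7^7; at 8: 8^8 = 16777216; next = 16777215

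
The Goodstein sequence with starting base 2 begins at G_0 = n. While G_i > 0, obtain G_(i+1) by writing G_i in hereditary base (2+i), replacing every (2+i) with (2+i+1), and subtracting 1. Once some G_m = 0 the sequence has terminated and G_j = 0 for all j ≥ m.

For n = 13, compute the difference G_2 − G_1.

base 2: 13 = 2^(2 + 1) + 2^2 + 1; at 3: 3^(3 + 1) + 3^3 + 1 = 109; next = 108
base 3: 108 = 3^(3 + 1) + 3^3; at 4: 4^(4 + 1) + 4^4 = 1280; next = 1279

1171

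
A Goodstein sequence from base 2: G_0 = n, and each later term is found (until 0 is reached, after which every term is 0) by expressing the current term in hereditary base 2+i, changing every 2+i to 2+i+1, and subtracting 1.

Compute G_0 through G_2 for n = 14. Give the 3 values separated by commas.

14, 110, 1281

i=0: 14 = 2^(2 + 1) + 2^2 + 2 (b=2); 2→3: 3^(3 + 1) + 3^3 + 3 = 111; 111−1 = 110
i=1: 110 = 3^(3 + 1) + 3^3 + 2 (b=3); 3→4: 4^(4 + 1) + 4^4 + 2 = 1282; 1282−1 = 1281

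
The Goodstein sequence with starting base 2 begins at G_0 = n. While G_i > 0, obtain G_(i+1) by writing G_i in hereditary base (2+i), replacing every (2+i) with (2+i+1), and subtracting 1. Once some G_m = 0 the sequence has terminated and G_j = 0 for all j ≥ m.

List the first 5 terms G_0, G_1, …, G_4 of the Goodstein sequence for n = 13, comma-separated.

G_0=13  [base 2] 2^(2 + 1) + 2^2 + 1  →[2↦3]→  3^(3 + 1) + 3^3 + 1 = 109  −1 ⇒ G_1=108
G_1=108  [base 3] 3^(3 + 1) + 3^3  →[3↦4]→  4^(4 + 1) + 4^4 = 1280  −1 ⇒ G_2=1279
G_2=1279  [base 4] 4^(4 + 1) + 3·4^3 + 3·4^2 + 3·4 + 3  →[4↦5]→  5^(5 + 1) + 3·5^3 + 3·5^2 + 3·5 + 3 = 16093  −1 ⇒ G_3=16092
G_3=16092  [base 5] 5^(5 + 1) + 3·5^3 + 3·5^2 + 3·5 + 2  →[5↦6]→  6^(6 + 1) + 3·6^3 + 3·6^2 + 3·6 + 2 = 280712  −1 ⇒ G_4=280711

13, 108, 1279, 16092, 280711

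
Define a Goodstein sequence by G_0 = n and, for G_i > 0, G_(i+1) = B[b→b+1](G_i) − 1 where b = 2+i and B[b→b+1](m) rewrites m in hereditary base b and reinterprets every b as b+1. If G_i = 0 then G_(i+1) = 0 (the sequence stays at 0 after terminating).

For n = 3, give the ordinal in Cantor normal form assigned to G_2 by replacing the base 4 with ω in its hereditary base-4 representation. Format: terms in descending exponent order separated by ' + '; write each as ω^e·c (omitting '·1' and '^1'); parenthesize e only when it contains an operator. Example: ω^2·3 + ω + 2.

3 —HB2→ 2 + 1 —bump→ 3 + 1 = 4 —(−1)→ 3
3 —HB3→ 3 —bump→ 4 = 4 —(−1)→ 3
3 —HB4→ 3 —bump→ 3 = 3 —(−1)→ 2

3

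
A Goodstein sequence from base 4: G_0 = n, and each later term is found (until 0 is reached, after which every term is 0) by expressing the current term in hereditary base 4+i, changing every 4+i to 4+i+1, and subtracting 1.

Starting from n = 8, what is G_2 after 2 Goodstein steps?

9

8 —HB4→ 2·4 —bump→ 2·5 = 10 —(−1)→ 9
9 —HB5→ 5 + 4 —bump→ 6 + 4 = 10 —(−1)→ 9
9 —HB6→ 6 + 3 —bump→ 7 + 3 = 10 —(−1)→ 9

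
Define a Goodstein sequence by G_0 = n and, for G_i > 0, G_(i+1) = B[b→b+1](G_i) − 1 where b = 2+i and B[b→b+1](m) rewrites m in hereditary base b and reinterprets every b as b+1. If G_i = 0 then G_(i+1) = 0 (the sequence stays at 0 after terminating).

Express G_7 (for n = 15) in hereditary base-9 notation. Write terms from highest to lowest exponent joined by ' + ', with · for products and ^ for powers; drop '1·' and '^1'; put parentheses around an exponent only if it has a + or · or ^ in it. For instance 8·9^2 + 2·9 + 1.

(0) 15|_2 = 2^(2 + 1) + 2^2 + 2 + 1 ↦ 3^(3 + 1) + 3^3 + 3 + 1|_3 = 112 ⇒ 111
(1) 111|_3 = 3^(3 + 1) + 3^3 + 3 ↦ 4^(4 + 1) + 4^4 + 4|_4 = 1284 ⇒ 1283
(2) 1283|_4 = 4^(4 + 1) + 4^4 + 3 ↦ 5^(5 + 1) + 5^5 + 3|_5 = 18753 ⇒ 18752
(3) 18752|_5 = 5^(5 + 1) + 5^5 + 2 ↦ 6^(6 + 1) + 6^6 + 2|_6 = 326594 ⇒ 326593
(4) 326593|_6 = 6^(6 + 1) + 6^6 + 1 ↦ 7^(7 + 1) + 7^7 + 1|_7 = 6588345 ⇒ 6588344
(5) 6588344|_7 = 7^(7 + 1) + 7^7 ↦ 8^(8 + 1) + 8^8|_8 = 150994944 ⇒ 150994943
(6) 150994943|_8 = 8^(8 + 1) + 7·8^7 + 7·8^6 + 7·8^5 + 7·8^4 + 7·8^3 + 7·8^2 + 7·8 + 7 ↦ 9^(9 + 1) + 7·9^7 + 7·9^6 + 7·9^5 + 7·9^4 + 7·9^3 + 7·9^2 + 7·9 + 7|_9 = 3524450281 ⇒ 3524450280

9^(9 + 1) + 7·9^7 + 7·9^6 + 7·9^5 + 7·9^4 + 7·9^3 + 7·9^2 + 7·9 + 6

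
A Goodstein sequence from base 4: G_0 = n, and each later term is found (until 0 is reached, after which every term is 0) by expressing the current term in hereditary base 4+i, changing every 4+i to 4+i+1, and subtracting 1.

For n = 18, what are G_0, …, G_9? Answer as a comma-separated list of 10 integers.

18, 26, 36, 48, 53, 58, 63, 68, 73, 78

18 —HB4→ 4^2 + 2 —bump→ 5^2 + 2 = 27 —(−1)→ 26
26 —HB5→ 5^2 + 1 —bump→ 6^2 + 1 = 37 —(−1)→ 36
36 —HB6→ 6^2 —bump→ 7^2 = 49 —(−1)→ 48
48 —HB7→ 6·7 + 6 —bump→ 6·8 + 6 = 54 —(−1)→ 53
53 —HB8→ 6·8 + 5 —bump→ 6·9 + 5 = 59 —(−1)→ 58
58 —HB9→ 6·9 + 4 —bump→ 6·10 + 4 = 64 —(−1)→ 63
63 —HB10→ 6·10 + 3 —bump→ 6·11 + 3 = 69 —(−1)→ 68
68 —HB11→ 6·11 + 2 —bump→ 6·12 + 2 = 74 —(−1)→ 73
73 —HB12→ 6·12 + 1 —bump→ 6·13 + 1 = 79 —(−1)→ 78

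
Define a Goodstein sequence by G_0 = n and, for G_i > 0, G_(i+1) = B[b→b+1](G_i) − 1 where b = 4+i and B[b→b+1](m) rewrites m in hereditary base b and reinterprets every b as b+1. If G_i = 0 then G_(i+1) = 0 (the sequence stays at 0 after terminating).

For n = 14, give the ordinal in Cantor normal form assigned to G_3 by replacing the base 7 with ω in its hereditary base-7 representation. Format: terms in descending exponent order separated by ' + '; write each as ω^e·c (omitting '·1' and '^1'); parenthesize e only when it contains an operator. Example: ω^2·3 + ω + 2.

base 4: 14 = 3·4 + 2; at 5: 3·5 + 2 = 17; next = 16
base 5: 16 = 3·5 + 1; at 6: 3·6 + 1 = 19; next = 18
base 6: 18 = 3·6; at 7: 3·7 = 21; next = 20
base 7: 20 = 2·7 + 6; at 8: 2·8 + 6 = 22; next = 21

ω·2 + 6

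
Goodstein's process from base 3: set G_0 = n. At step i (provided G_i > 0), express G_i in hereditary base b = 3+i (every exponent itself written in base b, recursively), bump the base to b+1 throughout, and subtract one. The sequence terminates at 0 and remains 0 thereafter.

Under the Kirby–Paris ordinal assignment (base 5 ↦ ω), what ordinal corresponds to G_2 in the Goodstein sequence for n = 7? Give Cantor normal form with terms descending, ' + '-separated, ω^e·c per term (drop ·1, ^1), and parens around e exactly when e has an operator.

ω + 4

7 —HB3→ 2·3 + 1 —bump→ 2·4 + 1 = 9 —(−1)→ 8
8 —HB4→ 2·4 —bump→ 2·5 = 10 —(−1)→ 9
9 —HB5→ 5 + 4 —bump→ 6 + 4 = 10 —(−1)→ 9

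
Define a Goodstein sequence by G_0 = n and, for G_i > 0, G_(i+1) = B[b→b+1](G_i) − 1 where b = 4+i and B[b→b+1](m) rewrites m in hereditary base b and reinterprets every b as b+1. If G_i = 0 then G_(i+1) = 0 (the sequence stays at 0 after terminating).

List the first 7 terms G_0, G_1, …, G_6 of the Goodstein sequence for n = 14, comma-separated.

base 4: 14 = 3·4 + 2; at 5: 3·5 + 2 = 17; next = 16
base 5: 16 = 3·5 + 1; at 6: 3·6 + 1 = 19; next = 18
base 6: 18 = 3·6; at 7: 3·7 = 21; next = 20
base 7: 20 = 2·7 + 6; at 8: 2·8 + 6 = 22; next = 21
base 8: 21 = 2·8 + 5; at 9: 2·9 + 5 = 23; next = 22
base 9: 22 = 2·9 + 4; at 10: 2·10 + 4 = 24; next = 23

14, 16, 18, 20, 21, 22, 23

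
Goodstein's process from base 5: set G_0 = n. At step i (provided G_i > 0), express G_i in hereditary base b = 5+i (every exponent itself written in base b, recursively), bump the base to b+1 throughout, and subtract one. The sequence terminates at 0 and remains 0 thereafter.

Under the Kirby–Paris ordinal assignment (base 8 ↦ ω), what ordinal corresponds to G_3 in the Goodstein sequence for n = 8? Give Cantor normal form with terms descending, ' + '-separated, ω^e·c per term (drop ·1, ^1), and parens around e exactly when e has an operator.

[0] 8 ≡ 5 + 3 (base 5). Lift 6: 9. −1: 8.
[1] 8 ≡ 6 + 2 (base 6). Lift 7: 9. −1: 8.
[2] 8 ≡ 7 + 1 (base 7). Lift 8: 9. −1: 8.
[3] 8 ≡ 8 (base 8). Lift 9: 9. −1: 8.

ω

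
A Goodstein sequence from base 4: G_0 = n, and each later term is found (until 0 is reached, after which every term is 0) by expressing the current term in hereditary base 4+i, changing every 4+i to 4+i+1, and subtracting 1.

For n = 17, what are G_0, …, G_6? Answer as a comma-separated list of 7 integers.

base 4: 17 = 4^2 + 1; at 5: 5^2 + 1 = 26; next = 25
base 5: 25 = 5^2; at 6: 6^2 = 36; next = 35
base 6: 35 = 5·6 + 5; at 7: 5·7 + 5 = 40; next = 39
base 7: 39 = 5·7 + 4; at 8: 5·8 + 4 = 44; next = 43
base 8: 43 = 5·8 + 3; at 9: 5·9 + 3 = 48; next = 47
base 9: 47 = 5·9 + 2; at 10: 5·10 + 2 = 52; next = 51

17, 25, 35, 39, 43, 47, 51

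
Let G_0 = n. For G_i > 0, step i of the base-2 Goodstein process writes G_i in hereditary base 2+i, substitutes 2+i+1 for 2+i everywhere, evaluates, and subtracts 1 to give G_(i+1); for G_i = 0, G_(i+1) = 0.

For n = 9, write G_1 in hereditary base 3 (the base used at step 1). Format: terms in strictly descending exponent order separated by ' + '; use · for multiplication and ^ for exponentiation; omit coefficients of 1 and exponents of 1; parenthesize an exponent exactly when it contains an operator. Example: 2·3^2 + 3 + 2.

3^(3 + 1)

G_0=9  [base 2] 2^(2 + 1) + 1  →[2↦3]→  3^(3 + 1) + 1 = 82  −1 ⇒ G_1=81
G_1=81  [base 3] 3^(3 + 1)  →[3↦4]→  4^(4 + 1) = 1024  −1 ⇒ G_2=1023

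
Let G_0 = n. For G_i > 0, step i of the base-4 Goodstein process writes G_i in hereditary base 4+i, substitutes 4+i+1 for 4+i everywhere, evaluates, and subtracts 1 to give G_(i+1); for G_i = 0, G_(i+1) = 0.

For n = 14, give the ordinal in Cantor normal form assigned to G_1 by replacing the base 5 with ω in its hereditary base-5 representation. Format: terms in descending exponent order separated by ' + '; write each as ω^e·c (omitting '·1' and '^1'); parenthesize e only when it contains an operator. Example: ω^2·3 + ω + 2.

ω·3 + 1

[0] 14 ≡ 3·4 + 2 (base 4). Lift 5: 17. −1: 16.
[1] 16 ≡ 3·5 + 1 (base 5). Lift 6: 19. −1: 18.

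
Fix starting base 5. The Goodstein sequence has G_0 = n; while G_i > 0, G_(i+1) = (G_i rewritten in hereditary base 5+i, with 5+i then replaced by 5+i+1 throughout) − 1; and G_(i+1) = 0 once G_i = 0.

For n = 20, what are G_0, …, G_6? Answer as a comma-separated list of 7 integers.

G_0 = 20. HB_5(20) = 4·5. Bump = 24. G_1 = 23.
G_1 = 23. HB_6(23) = 3·6 + 5. Bump = 26. G_2 = 25.
G_2 = 25. HB_7(25) = 3·7 + 4. Bump = 28. G_3 = 27.
G_3 = 27. HB_8(27) = 3·8 + 3. Bump = 30. G_4 = 29.
G_4 = 29. HB_9(29) = 3·9 + 2. Bump = 32. G_5 = 31.
G_5 = 31. HB_10(31) = 3·10 + 1. Bump = 34. G_6 = 33.

20, 23, 25, 27, 29, 31, 33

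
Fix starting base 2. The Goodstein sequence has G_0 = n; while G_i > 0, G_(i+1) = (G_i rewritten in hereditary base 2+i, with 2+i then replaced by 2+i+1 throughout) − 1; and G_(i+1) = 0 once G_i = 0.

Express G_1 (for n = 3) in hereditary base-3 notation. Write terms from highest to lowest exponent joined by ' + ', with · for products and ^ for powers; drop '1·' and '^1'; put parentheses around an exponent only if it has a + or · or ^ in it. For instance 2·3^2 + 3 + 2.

[0] 3 ≡ 2 + 1 (base 2). Lift 3: 4. −1: 3.
[1] 3 ≡ 3 (base 3). Lift 4: 4. −1: 3.

3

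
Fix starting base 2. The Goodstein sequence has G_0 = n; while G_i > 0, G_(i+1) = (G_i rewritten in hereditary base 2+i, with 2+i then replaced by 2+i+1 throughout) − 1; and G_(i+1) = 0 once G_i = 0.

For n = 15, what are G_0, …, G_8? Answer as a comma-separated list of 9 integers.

step 0: 15 = 2^(2 + 1) + 2^2 + 2 + 1; sub 3 for 2: 3^(3 + 1) + 3^3 + 3 + 1; = 112; G_1 = 112−1 = 111
step 1: 111 = 3^(3 + 1) + 3^3 + 3; sub 4 for 3: 4^(4 + 1) + 4^4 + 4; = 1284; G_2 = 1284−1 = 1283
step 2: 1283 = 4^(4 + 1) + 4^4 + 3; sub 5 for 4: 5^(5 + 1) + 5^5 + 3; = 18753; G_3 = 18753−1 = 18752
step 3: 18752 = 5^(5 + 1) + 5^5 + 2; sub 6 for 5: 6^(6 + 1) + 6^6 + 2; = 326594; G_4 = 326594−1 = 326593
step 4: 326593 = 6^(6 + 1) + 6^6 + 1; sub 7 for 6: 7^(7 + 1) + 7^7 + 1; = 6588345; G_5 = 6588345−1 = 6588344
step 5: 6588344 = 7^(7 + 1) + 7^7; sub 8 for 7: 8^(8 + 1) + 8^8; = 150994944; G_6 = 150994944−1 = 150994943
step 6: 150994943 = 8^(8 + 1) + 7·8^7 + 7·8^6 + 7·8^5 + 7·8^4 + 7·8^3 + 7·8^2 + 7·8 + 7; sub 9 for 8: 9^(9 + 1) + 7·9^7 + 7·9^6 + 7·9^5 + 7·9^4 + 7·9^3 + 7·9^2 + 7·9 + 7; = 3524450281; G_7 = 3524450281−1 = 3524450280
step 7: 3524450280 = 9^(9 + 1) + 7·9^7 + 7·9^6 + 7·9^5 + 7·9^4 + 7·9^3 + 7·9^2 + 7·9 + 6; sub 10 for 9: 10^(10 + 1) + 7·10^7 + 7·10^6 + 7·10^5 + 7·10^4 + 7·10^3 + 7·10^2 + 7·10 + 6; = 100077777776; G_8 = 100077777776−1 = 100077777775

15, 111, 1283, 18752, 326593, 6588344, 150994943, 3524450280, 100077777775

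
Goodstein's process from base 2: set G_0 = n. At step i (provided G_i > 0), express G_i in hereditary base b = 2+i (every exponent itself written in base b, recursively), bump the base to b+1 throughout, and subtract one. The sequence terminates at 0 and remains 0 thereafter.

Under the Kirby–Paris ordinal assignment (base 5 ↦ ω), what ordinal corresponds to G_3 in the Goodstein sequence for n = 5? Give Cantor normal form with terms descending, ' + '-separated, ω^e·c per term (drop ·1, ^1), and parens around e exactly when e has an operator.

step 0: 5 = 2^2 + 1; sub 3 for 2: 3^3 + 1; = 28; G_1 = 28−1 = 27
step 1: 27 = 3^3; sub 4 for 3: 4^4; = 256; G_2 = 256−1 = 255
step 2: 255 = 3·4^3 + 3·4^2 + 3·4 + 3; sub 5 for 4: 3·5^3 + 3·5^2 + 3·5 + 3; = 468; G_3 = 468−1 = 467
step 3: 467 = 3·5^3 + 3·5^2 + 3·5 + 2; sub 6 for 5: 3·6^3 + 3·6^2 + 3·6 + 2; = 776; G_4 = 776−1 = 775

ω^3·3 + ω^2·3 + ω·3 + 2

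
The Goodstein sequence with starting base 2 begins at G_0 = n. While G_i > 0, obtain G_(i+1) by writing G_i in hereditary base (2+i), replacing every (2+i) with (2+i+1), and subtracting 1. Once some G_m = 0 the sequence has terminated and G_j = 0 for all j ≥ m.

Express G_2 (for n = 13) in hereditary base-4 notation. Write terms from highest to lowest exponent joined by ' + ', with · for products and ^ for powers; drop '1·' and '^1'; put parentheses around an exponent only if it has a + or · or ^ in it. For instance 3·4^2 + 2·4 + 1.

G_0=13  [base 2] 2^(2 + 1) + 2^2 + 1  →[2↦3]→  3^(3 + 1) + 3^3 + 1 = 109  −1 ⇒ G_1=108
G_1=108  [base 3] 3^(3 + 1) + 3^3  →[3↦4]→  4^(4 + 1) + 4^4 = 1280  −1 ⇒ G_2=1279
G_2=1279  [base 4] 4^(4 + 1) + 3·4^3 + 3·4^2 + 3·4 + 3  →[4↦5]→  5^(5 + 1) + 3·5^3 + 3·5^2 + 3·5 + 3 = 16093  −1 ⇒ G_3=16092

4^(4 + 1) + 3·4^3 + 3·4^2 + 3·4 + 3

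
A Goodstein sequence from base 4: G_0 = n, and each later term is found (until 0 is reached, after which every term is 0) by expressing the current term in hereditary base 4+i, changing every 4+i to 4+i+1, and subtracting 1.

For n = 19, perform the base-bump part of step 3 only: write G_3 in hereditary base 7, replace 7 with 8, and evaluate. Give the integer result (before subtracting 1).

base 4: 19 = 4^2 + 3; at 5: 5^2 + 3 = 28; next = 27
base 5: 27 = 5^2 + 2; at 6: 6^2 + 2 = 38; next = 37
base 6: 37 = 6^2 + 1; at 7: 7^2 + 1 = 50; next = 49

64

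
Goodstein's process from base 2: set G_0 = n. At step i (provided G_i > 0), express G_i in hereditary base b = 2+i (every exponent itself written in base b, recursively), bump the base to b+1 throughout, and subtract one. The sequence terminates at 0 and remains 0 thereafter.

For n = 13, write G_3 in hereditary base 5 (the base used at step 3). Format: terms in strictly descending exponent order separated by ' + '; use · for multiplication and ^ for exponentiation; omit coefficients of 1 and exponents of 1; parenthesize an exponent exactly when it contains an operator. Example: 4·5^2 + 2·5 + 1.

base 2: 13 = 2^(2 + 1) + 2^2 + 1; at 3: 3^(3 + 1) + 3^3 + 1 = 109; next = 108
base 3: 108 = 3^(3 + 1) + 3^3; at 4: 4^(4 + 1) + 4^4 = 1280; next = 1279
base 4: 1279 = 4^(4 + 1) + 3·4^3 + 3·4^2 + 3·4 + 3; at 5: 5^(5 + 1) + 3·5^3 + 3·5^2 + 3·5 + 3 = 16093; next = 16092
base 5: 16092 = 5^(5 + 1) + 3·5^3 + 3·5^2 + 3·5 + 2; at 6: 6^(6 + 1) + 3·6^3 + 3·6^2 + 3·6 + 2 = 280712; next = 280711

5^(5 + 1) + 3·5^3 + 3·5^2 + 3·5 + 2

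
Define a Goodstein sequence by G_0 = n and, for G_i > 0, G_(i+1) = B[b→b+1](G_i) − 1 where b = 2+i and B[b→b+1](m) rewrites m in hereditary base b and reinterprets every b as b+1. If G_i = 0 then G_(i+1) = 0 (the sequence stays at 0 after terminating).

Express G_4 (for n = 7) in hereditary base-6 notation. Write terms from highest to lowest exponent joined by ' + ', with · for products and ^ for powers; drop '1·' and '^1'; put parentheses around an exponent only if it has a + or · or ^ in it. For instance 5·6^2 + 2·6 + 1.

base 2: 7 = 2^2 + 2 + 1; at 3: 3^3 + 3 + 1 = 31; next = 30
base 3: 30 = 3^3 + 3; at 4: 4^4 + 4 = 260; next = 259
base 4: 259 = 4^4 + 3; at 5: 5^5 + 3 = 3128; next = 3127
base 5: 3127 = 5^5 + 2; at 6: 6^6 + 2 = 46658; next = 46657

6^6 + 1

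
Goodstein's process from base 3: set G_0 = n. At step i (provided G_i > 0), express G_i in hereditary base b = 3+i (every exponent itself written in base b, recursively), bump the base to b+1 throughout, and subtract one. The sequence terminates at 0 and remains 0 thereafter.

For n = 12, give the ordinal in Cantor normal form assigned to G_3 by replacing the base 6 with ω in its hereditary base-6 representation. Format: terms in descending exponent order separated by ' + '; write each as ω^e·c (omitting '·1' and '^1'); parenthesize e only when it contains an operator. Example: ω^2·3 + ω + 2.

i=0: 12 = 3^2 + 3 (b=3); 3→4: 4^2 + 4 = 20; 20−1 = 19
i=1: 19 = 4^2 + 3 (b=4); 4→5: 5^2 + 3 = 28; 28−1 = 27
i=2: 27 = 5^2 + 2 (b=5); 5→6: 6^2 + 2 = 38; 38−1 = 37
i=3: 37 = 6^2 + 1 (b=6); 6→7: 7^2 + 1 = 50; 50−1 = 49

ω^2 + 1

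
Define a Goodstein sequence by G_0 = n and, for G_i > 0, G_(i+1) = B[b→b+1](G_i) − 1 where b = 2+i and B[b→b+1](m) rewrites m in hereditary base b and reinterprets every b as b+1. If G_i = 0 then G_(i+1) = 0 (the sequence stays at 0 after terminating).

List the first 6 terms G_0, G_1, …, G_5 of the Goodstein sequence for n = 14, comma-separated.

i=0: 14 = 2^(2 + 1) + 2^2 + 2 (b=2); 2→3: 3^(3 + 1) + 3^3 + 3 = 111; 111−1 = 110
i=1: 110 = 3^(3 + 1) + 3^3 + 2 (b=3); 3→4: 4^(4 + 1) + 4^4 + 2 = 1282; 1282−1 = 1281
i=2: 1281 = 4^(4 + 1) + 4^4 + 1 (b=4); 4→5: 5^(5 + 1) + 5^5 + 1 = 18751; 18751−1 = 18750
i=3: 18750 = 5^(5 + 1) + 5^5 (b=5); 5→6: 6^(6 + 1) + 6^6 = 326592; 326592−1 = 326591
i=4: 326591 = 6^(6 + 1) + 5·6^5 + 5·6^4 + 5·6^3 + 5·6^2 + 5·6 + 5 (b=6); 6→7: 7^(7 + 1) + 5·7^5 + 5·7^4 + 5·7^3 + 5·7^2 + 5·7 + 5 = 5862841; 5862841−1 = 5862840

14, 110, 1281, 18750, 326591, 5862840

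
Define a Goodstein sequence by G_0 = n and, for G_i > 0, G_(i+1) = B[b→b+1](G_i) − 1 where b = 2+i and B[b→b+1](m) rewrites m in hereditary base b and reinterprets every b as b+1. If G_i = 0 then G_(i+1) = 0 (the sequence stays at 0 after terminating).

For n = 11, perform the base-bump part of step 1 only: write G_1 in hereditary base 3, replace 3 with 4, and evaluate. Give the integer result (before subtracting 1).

(0) 11|_2 = 2^(2 + 1) + 2 + 1 ↦ 3^(3 + 1) + 3 + 1|_3 = 85 ⇒ 84
(1) 84|_3 = 3^(3 + 1) + 3 ↦ 4^(4 + 1) + 4|_4 = 1028 ⇒ 1027

1028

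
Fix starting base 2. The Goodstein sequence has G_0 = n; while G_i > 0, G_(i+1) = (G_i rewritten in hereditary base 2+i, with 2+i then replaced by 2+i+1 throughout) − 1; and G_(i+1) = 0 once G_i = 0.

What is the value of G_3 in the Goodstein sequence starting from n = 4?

i=0: 4 = 2^2 (b=2); 2→3: 3^3 = 27; 27−1 = 26
i=1: 26 = 2·3^2 + 2·3 + 2 (b=3); 3→4: 2·4^2 + 2·4 + 2 = 42; 42−1 = 41
i=2: 41 = 2·4^2 + 2·4 + 1 (b=4); 4→5: 2·5^2 + 2·5 + 1 = 61; 61−1 = 60
i=3: 60 = 2·5^2 + 2·5 (b=5); 5→6: 2·6^2 + 2·6 = 84; 84−1 = 83

60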